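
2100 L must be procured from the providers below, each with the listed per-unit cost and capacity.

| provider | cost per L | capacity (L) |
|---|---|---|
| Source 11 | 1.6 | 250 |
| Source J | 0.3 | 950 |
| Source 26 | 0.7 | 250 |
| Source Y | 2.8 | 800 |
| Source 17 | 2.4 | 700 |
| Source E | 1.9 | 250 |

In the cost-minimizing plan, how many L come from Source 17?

400

Use providers in increasing cost order.
Source J at 0.3: take all 950 L ; 1150 still needed.
Source 26 (0.7): use full 250 ; 900 L to go.
Source 11 at 1.6: take all 250 L ; 650 still needed.
Take 250 from Source E at 1.9 ; need 400 more.
Source 17 at 2.4: take 400 of its 700 ; requirement met.
Source Y: unused.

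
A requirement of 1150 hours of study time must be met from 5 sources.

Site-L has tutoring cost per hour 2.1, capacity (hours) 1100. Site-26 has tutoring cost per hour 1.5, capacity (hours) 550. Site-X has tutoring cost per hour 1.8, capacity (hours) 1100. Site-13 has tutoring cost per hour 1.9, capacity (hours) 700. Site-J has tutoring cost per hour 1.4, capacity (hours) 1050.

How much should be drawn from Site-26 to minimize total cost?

100

Use sources in increasing cost order.
Site-J (1.4): use full 1050 — 100 hours to go.
Take 100 from Site-26 at 1.5 to finish.
Site-X, Site-13, Site-L: unused.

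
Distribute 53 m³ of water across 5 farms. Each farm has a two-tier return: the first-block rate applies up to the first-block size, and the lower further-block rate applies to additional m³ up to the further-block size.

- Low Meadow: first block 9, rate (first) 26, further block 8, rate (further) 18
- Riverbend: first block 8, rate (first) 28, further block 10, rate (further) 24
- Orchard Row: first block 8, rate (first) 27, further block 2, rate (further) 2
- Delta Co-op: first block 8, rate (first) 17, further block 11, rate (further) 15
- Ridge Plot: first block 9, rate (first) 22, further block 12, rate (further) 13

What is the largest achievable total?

Order all 10 blocks by rate: Riverbend/first 28 > Orchard Row/first 27 > Low Meadow/first 26 > Riverbend/second 24 > Ridge Plot/first 22 > Low Meadow/second 18 > Delta Co-op/first 17 > Delta Co-op/second 15 > Ridge Plot/second 13 > Orchard Row/second 2.
Riverbend/first (28): +8 ; 45 left.
Orchard Row/first (27): +8 ; 37 left.
Low Meadow first at 26: fill all 9 ; 28 left.
Riverbend second at 24: fill all 10 ; 18 left.
Fill Ridge Plot first block (9 at 22) ; 9 left.
Low Meadow second at 18: fill all 8 ; 1 left.
Delta Co-op first at 17: only 1 left, fill 1.
Total = 28×8 + 27×8 + 26×9 + 24×10 + 22×9 + 18×8 + 17×1 = 1273.

1273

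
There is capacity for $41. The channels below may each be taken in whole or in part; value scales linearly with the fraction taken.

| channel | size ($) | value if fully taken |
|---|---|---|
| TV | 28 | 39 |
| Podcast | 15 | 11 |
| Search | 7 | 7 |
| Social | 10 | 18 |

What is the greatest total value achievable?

Sort by value density: Social 18/10≈1.8, TV 39/28≈1.39, Search 7/7≈1, Podcast 11/15≈0.733.
Social: take in full, 10 $ for value 18 — 31 left.
Take all of TV (28 $, value 39) — 3 $ left.
Fill the last 3 $ with part of Search: 3/7 of it earns 3.
Total value = 60.

60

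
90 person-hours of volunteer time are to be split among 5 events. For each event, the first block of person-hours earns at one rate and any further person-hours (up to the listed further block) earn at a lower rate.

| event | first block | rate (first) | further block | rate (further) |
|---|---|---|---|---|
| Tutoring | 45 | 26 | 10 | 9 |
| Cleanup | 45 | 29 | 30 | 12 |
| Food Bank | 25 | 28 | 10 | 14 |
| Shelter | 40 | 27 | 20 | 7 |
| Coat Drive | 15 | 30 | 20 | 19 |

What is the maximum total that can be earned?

2590

Rank every tier by rate: Coat Drive/first 30 > Cleanup/first 29 > Food Bank/first 28 > Shelter/first 27 > Tutoring/first 26 > Coat Drive/second 19 > Food Bank/second 14 > Cleanup/second 12 > Tutoring/second 9 > Shelter/second 7.
Coat Drive first at 30: fill all 15 — 75 left.
Cleanup first at 29: fill all 45 — 30 left.
Food Bank/first (28): +25 — 5 left.
Shelter first at 27: only 5 left, fill 5.
Total = 30×15 + 29×45 + 28×25 + 27×5 = 2590.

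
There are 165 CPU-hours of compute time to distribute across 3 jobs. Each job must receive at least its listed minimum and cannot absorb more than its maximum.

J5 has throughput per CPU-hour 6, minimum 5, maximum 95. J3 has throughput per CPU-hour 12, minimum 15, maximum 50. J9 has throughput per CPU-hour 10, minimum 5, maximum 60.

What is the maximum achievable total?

Meeting every minimum uses 5+15+5 = 25 CPU-hours, leaving 140.
Order the jobs by throughput per CPU-hour: J3 12 > J9 10 > J5 6.
J3 takes 35 more to reach its cap of 50 ; 105 left.
J9: +55 to 60 (cap) ; 50 left.
J5: +50 (room for 90) → 55. Pool exhausted.
Total = 6×55 + 12×50 + 10×60 = 1530.

1530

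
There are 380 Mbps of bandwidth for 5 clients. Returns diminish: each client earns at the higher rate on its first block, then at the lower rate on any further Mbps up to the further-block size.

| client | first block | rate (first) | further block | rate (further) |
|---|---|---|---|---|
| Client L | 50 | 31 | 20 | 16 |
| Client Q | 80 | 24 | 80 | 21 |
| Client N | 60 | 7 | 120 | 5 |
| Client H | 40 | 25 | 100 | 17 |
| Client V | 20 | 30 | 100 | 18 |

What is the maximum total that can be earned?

8720

Treat each block as its own option and order by rate: Client L/first 31 > Client V/first 30 > Client H/first 25 > Client Q/first 24 > Client Q/second 21 > Client V/second 18 > Client H/second 17 > Client L/second 16 > Client N/first 7 > Client N/second 5.
Fill Client L first block (50 at 31) — 330 left.
Client V/first (30): +20 — 310 left.
Fill Client H first block (40 at 25) — 270 left.
Client Q/first (24): +80 — 190 left.
Client Q/second (21): +80 — 110 left.
Fill Client V second block (100 at 18) — 10 left.
Client H second at 17: only 10 left, fill 10.
Total = 31×50 + 30×20 + 25×40 + 24×80 + 21×80 + 18×100 + 17×10 = 8720.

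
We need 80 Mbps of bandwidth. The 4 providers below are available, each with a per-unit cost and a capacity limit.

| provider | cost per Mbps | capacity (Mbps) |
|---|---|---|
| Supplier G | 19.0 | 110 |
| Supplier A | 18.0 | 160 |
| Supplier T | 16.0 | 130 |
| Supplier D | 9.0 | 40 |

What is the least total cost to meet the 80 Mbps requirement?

Fill from the cheapest provider first.
Supplier D (9.0): use full 40 ; 40 Mbps to go.
Take 40 from Supplier T at 16.0 to finish.
Supplier A, Supplier G: unused.
Cost = 40×9.0 + 40×16.0 = 1000.

1000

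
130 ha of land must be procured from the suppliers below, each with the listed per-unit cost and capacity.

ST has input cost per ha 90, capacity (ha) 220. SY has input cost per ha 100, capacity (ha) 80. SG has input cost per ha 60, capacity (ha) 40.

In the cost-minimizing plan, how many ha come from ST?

Use suppliers in increasing cost order.
SG at 60: take all 40 ha — 90 still needed.
ST at 90: take 90 of its 220 — requirement met.
SY: unused.

90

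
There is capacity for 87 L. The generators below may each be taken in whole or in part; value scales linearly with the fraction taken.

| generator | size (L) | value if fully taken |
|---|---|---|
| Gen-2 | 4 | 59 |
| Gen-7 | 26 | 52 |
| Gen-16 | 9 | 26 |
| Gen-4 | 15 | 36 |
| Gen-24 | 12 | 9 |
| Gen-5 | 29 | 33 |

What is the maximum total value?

Rank by value-to-size ratio: Gen-2 59/4≈14.8, Gen-16 26/9≈2.89, Gen-4 36/15≈2.4, Gen-7 52/26≈2, Gen-5 33/29≈1.14, Gen-24 9/12≈0.75.
Take all of Gen-2 (4 L, value 59) ; 83 L left.
Take all of Gen-16 (9 L, value 26) ; 74 L left.
Gen-4: take in full, 15 L for value 36 ; 59 left.
Gen-7: take in full, 26 L for value 52 ; 33 left.
Gen-5: take in full, 29 L for value 33 ; 4 left.
4 L left: a 4/12 share of Gen-24 gives 9×4/12 = 3.
Total value = 209.

209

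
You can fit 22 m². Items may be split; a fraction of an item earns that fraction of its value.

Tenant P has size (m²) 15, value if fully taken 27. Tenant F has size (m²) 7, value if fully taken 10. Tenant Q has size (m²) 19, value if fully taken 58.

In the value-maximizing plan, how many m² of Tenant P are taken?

Sort by value density: Tenant Q 58/19≈3.05, Tenant P 27/15≈1.8, Tenant F 10/7≈1.43.
Take all of Tenant Q (19 m², value 58) ; 3 m² left.
3 m² left: a 3/15 share of Tenant P gives 27×3/15 = 5.4.

3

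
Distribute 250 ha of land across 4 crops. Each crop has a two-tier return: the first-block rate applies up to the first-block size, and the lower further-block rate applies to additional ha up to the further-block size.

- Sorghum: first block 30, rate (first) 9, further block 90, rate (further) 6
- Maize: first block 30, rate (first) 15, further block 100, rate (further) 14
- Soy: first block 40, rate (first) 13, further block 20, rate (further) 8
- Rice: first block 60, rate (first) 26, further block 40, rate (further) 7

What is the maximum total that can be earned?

Order all 8 blocks by rate: Rice/T1 26 > Maize/T1 15 > Maize/T2 14 > Soy/T1 13 > Sorghum/T1 9 > Soy/T2 8 > Rice/T2 7 > Sorghum/T2 6.
Rice T1 at 26: fill all 60 — 190 left.
Fill Maize T1 block (30 at 15) — 160 left.
Maize/T2 (14): +100 — 60 left.
Soy/T1 (13): +40 — 20 left.
Sorghum T1 at 9: only 20 left, fill 20.
Total = 26×60 + 15×30 + 14×100 + 13×40 + 9×20 = 4110.

4110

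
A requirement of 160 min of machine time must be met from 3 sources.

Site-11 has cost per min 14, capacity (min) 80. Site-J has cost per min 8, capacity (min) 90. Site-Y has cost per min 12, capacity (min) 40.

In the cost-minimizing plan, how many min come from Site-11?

Cheapest first:
Site-J (8): use full 90 → 70 min to go.
Take 40 from Site-Y at 12 → need 30 more.
Take 30 from Site-11 at 14 to finish.

30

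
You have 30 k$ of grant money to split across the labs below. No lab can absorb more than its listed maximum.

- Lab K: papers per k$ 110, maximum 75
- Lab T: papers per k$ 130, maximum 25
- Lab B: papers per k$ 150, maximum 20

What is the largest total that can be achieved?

4300

Rank by papers per k$: Lab B 150 > Lab T 130 > Lab K 110.
Lab B takes 20 to reach its cap of 20 ; 10 left.
Lab T: +10 (room for 25) → 10. Pool exhausted.
Total = 130×10 + 150×20 = 4300.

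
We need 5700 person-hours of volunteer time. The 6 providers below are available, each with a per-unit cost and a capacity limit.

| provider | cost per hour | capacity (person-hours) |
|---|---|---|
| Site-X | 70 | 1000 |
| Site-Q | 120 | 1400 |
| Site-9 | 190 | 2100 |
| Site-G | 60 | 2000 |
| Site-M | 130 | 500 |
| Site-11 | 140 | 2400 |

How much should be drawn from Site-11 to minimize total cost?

800

Cheapest first:
Site-G (60): use full 2000 ; 3700 person-hours to go.
Site-X (70): use full 1000 ; 2700 person-hours to go.
Site-Q (120): use full 1400 ; 1300 person-hours to go.
Site-M at 130: take all 500 person-hours ; 800 still needed.
Site-11 (140): take the remaining 800 ; done.
Site-9: unused.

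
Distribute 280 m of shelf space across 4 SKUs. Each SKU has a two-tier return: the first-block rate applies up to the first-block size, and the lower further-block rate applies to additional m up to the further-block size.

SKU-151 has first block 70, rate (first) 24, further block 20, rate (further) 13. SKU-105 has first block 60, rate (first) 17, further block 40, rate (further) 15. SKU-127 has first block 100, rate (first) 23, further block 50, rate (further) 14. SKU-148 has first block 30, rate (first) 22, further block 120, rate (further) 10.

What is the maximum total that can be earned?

Rank every tier by rate: SKU-151/first 24 > SKU-127/first 23 > SKU-148/first 22 > SKU-105/first 17 > SKU-105/second 15 > SKU-127/second 14 > SKU-151/second 13 > SKU-148/second 10.
Fill SKU-151 first block (70 at 24) ; 210 left.
Fill SKU-127 first block (100 at 23) ; 110 left.
SKU-148/first (22): +30 ; 80 left.
SKU-105 first at 17: fill all 60 ; 20 left.
SKU-105/second: +20 of 40 at 15; pool empty.
Total = 24×70 + 23×100 + 22×30 + 17×60 + 15×20 = 5960.

5960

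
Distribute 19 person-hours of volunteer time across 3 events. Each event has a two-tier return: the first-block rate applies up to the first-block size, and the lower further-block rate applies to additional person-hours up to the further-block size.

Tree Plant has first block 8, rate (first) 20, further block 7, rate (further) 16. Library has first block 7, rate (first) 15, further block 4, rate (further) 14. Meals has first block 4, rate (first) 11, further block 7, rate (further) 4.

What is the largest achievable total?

Rank every tier by rate: Tree Plant/tier1 20 > Tree Plant/tier2 16 > Library/tier1 15 > Library/tier2 14 > Meals/tier1 11 > Meals/tier2 4.
Fill Tree Plant tier1 block (8 at 20) → 11 left.
Tree Plant/tier2 (16): +7 → 4 left.
Library/tier1: +4 of 7 at 15; pool empty.
Total = 20×8 + 16×7 + 15×4 = 332.

332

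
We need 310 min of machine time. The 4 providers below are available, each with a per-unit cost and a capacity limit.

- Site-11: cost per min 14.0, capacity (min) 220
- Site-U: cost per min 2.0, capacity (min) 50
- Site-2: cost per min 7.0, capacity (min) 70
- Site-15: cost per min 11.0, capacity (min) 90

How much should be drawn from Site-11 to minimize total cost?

100

Fill from the cheapest provider first.
Site-U (2.0): use full 50 ; 260 min to go.
Site-2 at 7.0: take all 70 min ; 190 still needed.
Site-15 at 11.0: take all 90 min ; 100 still needed.
Site-11 at 14.0: take 100 of its 220 ; requirement met.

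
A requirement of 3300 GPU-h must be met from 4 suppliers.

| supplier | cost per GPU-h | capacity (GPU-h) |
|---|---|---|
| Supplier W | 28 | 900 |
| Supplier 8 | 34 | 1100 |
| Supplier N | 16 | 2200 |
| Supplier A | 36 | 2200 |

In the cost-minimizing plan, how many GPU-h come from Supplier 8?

200

Fill from the cheapest supplier first.
Supplier N at 16: take all 2200 GPU-h → 1100 still needed.
Take 900 from Supplier W at 28 → need 200 more.
Supplier 8 at 34: take 200 of its 1100 → requirement met.
Supplier A: unused.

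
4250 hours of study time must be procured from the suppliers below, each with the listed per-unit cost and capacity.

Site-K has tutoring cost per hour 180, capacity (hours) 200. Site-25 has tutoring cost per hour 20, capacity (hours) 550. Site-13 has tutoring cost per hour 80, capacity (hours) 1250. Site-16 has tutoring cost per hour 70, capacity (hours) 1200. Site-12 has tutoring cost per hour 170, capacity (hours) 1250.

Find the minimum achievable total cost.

Use suppliers in increasing cost order.
Site-25 at 20: take all 550 hours → 3700 still needed.
Take 1200 from Site-16 at 70 → need 2500 more.
Take 1250 from Site-13 at 80 → need 1250 more.
Site-12 at 170: take all 1250 hours → 0 still needed.
Site-K: unused.
Cost = 550×20 + 1200×70 + 1250×80 + 1250×170 = 407500.

407500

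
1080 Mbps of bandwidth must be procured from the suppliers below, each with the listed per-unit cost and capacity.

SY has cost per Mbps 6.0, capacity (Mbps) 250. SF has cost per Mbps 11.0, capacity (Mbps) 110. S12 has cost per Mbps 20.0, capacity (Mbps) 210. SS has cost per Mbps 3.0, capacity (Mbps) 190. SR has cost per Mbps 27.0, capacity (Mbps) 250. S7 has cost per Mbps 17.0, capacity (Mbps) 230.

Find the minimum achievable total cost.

Cheapest first:
SS at 3.0: take all 190 Mbps → 890 still needed.
SY (6.0): use full 250 → 640 Mbps to go.
SF at 11.0: take all 110 Mbps → 530 still needed.
Take 230 from S7 at 17.0 → need 300 more.
S12 at 20.0: take all 210 Mbps → 90 still needed.
SR at 27.0: take 90 of its 250 → requirement met.
Cost = 190×3.0 + 250×6.0 + 110×11.0 + 230×17.0 + 210×20.0 + 90×27.0 = 13820.

13820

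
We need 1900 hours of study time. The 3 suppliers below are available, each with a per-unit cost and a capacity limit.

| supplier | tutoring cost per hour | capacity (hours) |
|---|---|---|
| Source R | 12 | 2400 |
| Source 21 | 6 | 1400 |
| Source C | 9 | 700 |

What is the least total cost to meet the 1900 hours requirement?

Use suppliers in increasing cost order.
Source 21 at 6: take all 1400 hours — 500 still needed.
Take 500 from Source C at 9 to finish.
Source R: unused.
Cost = 1400×6 + 500×9 = 12900.

12900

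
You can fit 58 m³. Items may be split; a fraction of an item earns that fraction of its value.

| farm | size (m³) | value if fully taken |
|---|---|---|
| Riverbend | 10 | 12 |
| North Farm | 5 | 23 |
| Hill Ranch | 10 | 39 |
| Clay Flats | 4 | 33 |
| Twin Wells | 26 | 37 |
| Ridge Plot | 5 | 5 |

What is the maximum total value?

147

Best value per unit of size first: Clay Flats 33/4≈8.25, North Farm 23/5≈4.6, Hill Ranch 39/10≈3.9, Twin Wells 37/26≈1.42, Riverbend 12/10≈1.2, Ridge Plot 5/5≈1.
All 4 m³ of Clay Flats fit (value 33) — 54 remain.
Take all of North Farm (5 m³, value 23) — 49 m³ left.
Take all of Hill Ranch (10 m³, value 39) — 39 m³ left.
All 26 m³ of Twin Wells fit (value 37) — 13 remain.
Riverbend: take in full, 10 m³ for value 12 — 3 left.
Fill the last 3 m³ with part of Ridge Plot: 3/5 of it earns 3.
Total value = 147.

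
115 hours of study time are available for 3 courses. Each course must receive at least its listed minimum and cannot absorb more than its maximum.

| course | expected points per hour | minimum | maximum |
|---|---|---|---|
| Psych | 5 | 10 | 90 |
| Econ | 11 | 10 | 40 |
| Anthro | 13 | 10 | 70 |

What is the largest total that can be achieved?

1345

Meeting every minimum uses 10+10+10 = 30 hours, leaving 85.
Order the courses by expected points per hour: Anthro 13 > Econ 11 > Psych 5.
Anthro takes 60 more to reach its cap of 70 — 25 left.
Only 25 left; Econ takes them to reach 35.
Total = 5×10 + 11×35 + 13×70 = 1345.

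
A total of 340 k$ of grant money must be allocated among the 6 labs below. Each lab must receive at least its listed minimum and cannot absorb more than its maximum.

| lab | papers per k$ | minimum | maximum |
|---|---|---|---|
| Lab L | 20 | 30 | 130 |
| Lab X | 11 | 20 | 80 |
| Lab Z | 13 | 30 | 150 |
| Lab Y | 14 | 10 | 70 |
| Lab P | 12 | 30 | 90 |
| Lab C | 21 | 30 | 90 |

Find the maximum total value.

6020

Meeting every minimum uses 30+20+30+10+30+30 = 150 k$, leaving 190.
Highest papers per k$ first: Lab C 21 > Lab L 20 > Lab Y 14 > Lab Z 13 > Lab P 12 > Lab X 11.
Lab C takes 60 more to reach its cap of 90 ; 130 left.
Give Lab L 100 more to hit its cap of 130 ; 30 left.
Lab Y has room for 60 more but only 30 remain, so it gets 40.
Total = 20×130 + 11×20 + 13×30 + 14×40 + 12×30 + 21×90 = 6020.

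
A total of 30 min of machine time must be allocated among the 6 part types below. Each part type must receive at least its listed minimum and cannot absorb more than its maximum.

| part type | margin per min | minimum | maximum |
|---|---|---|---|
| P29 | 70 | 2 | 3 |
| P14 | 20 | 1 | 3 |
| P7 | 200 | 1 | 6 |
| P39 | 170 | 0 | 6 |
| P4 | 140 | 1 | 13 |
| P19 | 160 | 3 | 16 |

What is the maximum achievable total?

Meeting every minimum uses 2+1+1+0+1+3 = 8 min, leaving 22.
Rank by margin per min: P7 200 > P39 170 > P19 160 > P4 140 > P29 70 > P14 20.
Give P7 5 more to hit its cap of 6 → 17 left.
P39 takes 6 more to reach its cap of 6 → 11 left.
P19: +11 (room for 13) → 14. Pool exhausted.
Total = 70×2 + 20×1 + 200×6 + 170×6 + 140×1 + 160×14 = 4760.

4760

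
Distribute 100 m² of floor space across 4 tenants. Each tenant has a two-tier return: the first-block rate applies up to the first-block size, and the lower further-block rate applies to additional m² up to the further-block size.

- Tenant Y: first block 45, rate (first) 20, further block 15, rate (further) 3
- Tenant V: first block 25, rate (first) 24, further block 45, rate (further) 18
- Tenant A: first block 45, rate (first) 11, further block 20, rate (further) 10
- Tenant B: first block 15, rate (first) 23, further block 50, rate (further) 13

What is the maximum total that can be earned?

2115

Order all 8 blocks by rate: Tenant V/T1 24 > Tenant B/T1 23 > Tenant Y/T1 20 > Tenant V/T2 18 > Tenant B/T2 13 > Tenant A/T1 11 > Tenant A/T2 10 > Tenant Y/T2 3.
Fill Tenant V T1 block (25 at 24) — 75 left.
Fill Tenant B T1 block (15 at 23) — 60 left.
Tenant Y/T1 (20): +45 — 15 left.
15 remain; put them into Tenant V T2 at 18.
Total = 24×25 + 23×15 + 20×45 + 18×15 = 2115.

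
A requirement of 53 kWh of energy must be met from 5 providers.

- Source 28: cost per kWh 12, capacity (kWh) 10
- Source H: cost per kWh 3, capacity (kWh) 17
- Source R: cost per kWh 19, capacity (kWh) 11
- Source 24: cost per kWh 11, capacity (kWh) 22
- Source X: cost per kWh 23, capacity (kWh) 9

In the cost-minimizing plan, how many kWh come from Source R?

Cheapest first:
Take 17 from Source H at 3 ; need 36 more.
Take 22 from Source 24 at 11 ; need 14 more.
Take 10 from Source 28 at 12 ; need 4 more.
Source R (19): take the remaining 4 ; done.
Source X: unused.

4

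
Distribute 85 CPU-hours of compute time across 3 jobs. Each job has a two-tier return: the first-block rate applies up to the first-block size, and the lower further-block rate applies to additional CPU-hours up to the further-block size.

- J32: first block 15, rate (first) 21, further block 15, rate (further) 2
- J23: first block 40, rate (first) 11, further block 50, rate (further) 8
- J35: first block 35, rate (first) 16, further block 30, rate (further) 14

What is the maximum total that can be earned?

Treat each block as its own option and order by rate: J32/T1 21 > J35/T1 16 > J35/T2 14 > J23/T1 11 > J23/T2 8 > J32/T2 2.
J32 T1 at 21: fill all 15 ; 70 left.
J35 T1 at 16: fill all 35 ; 35 left.
J35 T2 at 14: fill all 30 ; 5 left.
J23 T1 at 11: only 5 left, fill 5.
Total = 21×15 + 16×35 + 14×30 + 11×5 = 1350.

1350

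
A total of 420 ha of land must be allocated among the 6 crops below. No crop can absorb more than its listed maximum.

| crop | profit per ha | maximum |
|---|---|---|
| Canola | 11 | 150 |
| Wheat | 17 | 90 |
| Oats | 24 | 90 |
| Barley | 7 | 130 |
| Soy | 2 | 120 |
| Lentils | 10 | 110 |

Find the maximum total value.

Order the crops by profit per ha: Oats 24 > Wheat 17 > Canola 11 > Lentils 10 > Barley 7 > Soy 2.
Give Oats 90 to hit its cap of 90 → 330 left.
Give Wheat 90 to hit its cap of 90 → 240 left.
Give Canola 150 to hit its cap of 150 → 90 left.
Lentils has room for 110 but only 90 remain, so it gets 90.
Total = 11×150 + 17×90 + 24×90 + 10×90 = 6240.

6240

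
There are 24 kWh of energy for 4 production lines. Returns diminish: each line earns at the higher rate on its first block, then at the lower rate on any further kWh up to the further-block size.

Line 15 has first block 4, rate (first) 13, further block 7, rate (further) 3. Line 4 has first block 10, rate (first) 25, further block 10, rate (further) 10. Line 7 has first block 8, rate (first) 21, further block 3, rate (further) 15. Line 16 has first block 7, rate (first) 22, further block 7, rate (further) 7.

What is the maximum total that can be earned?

551

Order all 8 blocks by rate: Line 4/tier1 25 > Line 16/tier1 22 > Line 7/tier1 21 > Line 7/tier2 15 > Line 15/tier1 13 > Line 4/tier2 10 > Line 16/tier2 7 > Line 15/tier2 3.
Line 4/tier1 (25): +10 ; 14 left.
Line 16/tier1 (22): +7 ; 7 left.
7 remain; put them into Line 7 tier1 at 21.
Total = 25×10 + 22×7 + 21×7 = 551.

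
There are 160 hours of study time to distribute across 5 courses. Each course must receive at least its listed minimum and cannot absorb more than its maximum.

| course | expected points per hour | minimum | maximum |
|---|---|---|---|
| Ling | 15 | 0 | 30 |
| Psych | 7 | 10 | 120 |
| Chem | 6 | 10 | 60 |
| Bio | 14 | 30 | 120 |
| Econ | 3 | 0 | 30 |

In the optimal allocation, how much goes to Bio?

Meeting every minimum uses 0+10+10+30+0 = 50 hours, leaving 110.
Highest expected points per hour first: Ling 15 > Bio 14 > Psych 7 > Chem 6 > Econ 3.
Give Ling 30 more to hit its cap of 30 ; 80 left.
Only 80 left; Bio takes them to reach 110.

110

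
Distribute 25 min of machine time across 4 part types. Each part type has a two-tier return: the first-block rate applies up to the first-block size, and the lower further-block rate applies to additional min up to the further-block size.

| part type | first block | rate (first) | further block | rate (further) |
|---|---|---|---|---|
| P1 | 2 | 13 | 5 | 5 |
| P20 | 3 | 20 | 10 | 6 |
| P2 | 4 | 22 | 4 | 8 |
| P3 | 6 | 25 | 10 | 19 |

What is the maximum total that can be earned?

514

Treat each block as its own option and order by rate: P3/tier1 25 > P2/tier1 22 > P20/tier1 20 > P3/tier2 19 > P1/tier1 13 > P2/tier2 8 > P20/tier2 6 > P1/tier2 5.
P3 tier1 at 25: fill all 6 ; 19 left.
Fill P2 tier1 block (4 at 22) ; 15 left.
P20 tier1 at 20: fill all 3 ; 12 left.
P3 tier2 at 19: fill all 10 ; 2 left.
P1/tier1 (13): +2 ; 0 left.
Total = 25×6 + 22×4 + 20×3 + 19×10 + 13×2 = 514.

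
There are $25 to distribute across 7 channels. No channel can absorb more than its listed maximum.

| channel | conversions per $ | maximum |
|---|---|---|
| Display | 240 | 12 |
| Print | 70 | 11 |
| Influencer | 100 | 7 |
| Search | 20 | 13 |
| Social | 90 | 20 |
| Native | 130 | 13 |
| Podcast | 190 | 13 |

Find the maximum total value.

Order the channels by conversions per $: Display 240 > Podcast 190 > Native 130 > Influencer 100 > Social 90 > Print 70 > Search 20.
Give Display 12 to hit its cap of 12 — 13 left.
Give Podcast 13 to hit its cap of 13 — 0 left.
Total = 240×12 + 190×13 = 5350.

5350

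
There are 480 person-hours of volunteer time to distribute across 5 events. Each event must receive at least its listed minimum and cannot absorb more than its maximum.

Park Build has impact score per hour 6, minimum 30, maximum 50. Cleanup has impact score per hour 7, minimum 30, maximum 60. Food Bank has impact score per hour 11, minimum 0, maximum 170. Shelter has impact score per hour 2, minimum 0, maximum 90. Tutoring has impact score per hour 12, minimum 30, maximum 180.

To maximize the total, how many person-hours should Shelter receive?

20

Meeting every minimum uses 30+30+0+0+30 = 90 person-hours, leaving 390.
Rank by impact score per hour: Tutoring 12 > Food Bank 11 > Cleanup 7 > Park Build 6 > Shelter 2.
Tutoring: +150 to 180 (cap) ; 240 left.
Food Bank: +170 to 170 (cap) ; 70 left.
Cleanup takes 30 more to reach its cap of 60 ; 40 left.
Park Build takes 20 more to reach its cap of 50 ; 20 left.
Shelter: +20 (room for 90) → 20. Pool exhausted.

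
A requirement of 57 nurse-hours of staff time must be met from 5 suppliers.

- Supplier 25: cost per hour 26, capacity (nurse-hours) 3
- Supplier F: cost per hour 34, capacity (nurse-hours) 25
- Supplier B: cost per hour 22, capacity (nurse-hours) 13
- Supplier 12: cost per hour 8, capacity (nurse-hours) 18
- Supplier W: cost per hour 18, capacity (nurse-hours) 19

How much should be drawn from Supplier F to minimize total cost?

4

Cheapest first:
Supplier 12 (8): use full 18 ; 39 nurse-hours to go.
Supplier W (18): use full 19 ; 20 nurse-hours to go.
Take 13 from Supplier B at 22 ; need 7 more.
Take 3 from Supplier 25 at 26 ; need 4 more.
Take 4 from Supplier F at 34 to finish.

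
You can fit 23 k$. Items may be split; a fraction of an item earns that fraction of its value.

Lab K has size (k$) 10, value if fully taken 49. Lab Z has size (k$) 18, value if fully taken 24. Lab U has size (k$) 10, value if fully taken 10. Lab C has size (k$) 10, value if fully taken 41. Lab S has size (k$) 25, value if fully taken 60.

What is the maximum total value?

97.2

Sort by value density: Lab K 49/10≈4.9, Lab C 41/10≈4.1, Lab S 60/25≈2.4, Lab Z 24/18≈1.33, Lab U 10/10≈1.
Take all of Lab K (10 k$, value 49) — 13 k$ left.
All 10 k$ of Lab C fit (value 41) — 3 remain.
Fill the last 3 k$ with part of Lab S: 3/25 of it earns 7.2.
Total value = 97.2.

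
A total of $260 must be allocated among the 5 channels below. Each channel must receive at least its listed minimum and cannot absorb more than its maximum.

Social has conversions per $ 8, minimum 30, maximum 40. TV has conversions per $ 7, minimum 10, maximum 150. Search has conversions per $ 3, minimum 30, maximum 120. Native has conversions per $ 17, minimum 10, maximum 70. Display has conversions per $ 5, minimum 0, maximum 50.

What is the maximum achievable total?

Meeting every minimum uses 30+10+30+10+0 = 80 $, leaving 180.
Rank by conversions per $: Native 17 > Social 8 > TV 7 > Display 5 > Search 3.
Give Native 60 more to hit its cap of 70 ; 120 left.
Give Social 10 more to hit its cap of 40 ; 110 left.
TV: +110 (room for 140) → 120. Pool exhausted.
Total = 8×40 + 7×120 + 3×30 + 17×70 = 2440.

2440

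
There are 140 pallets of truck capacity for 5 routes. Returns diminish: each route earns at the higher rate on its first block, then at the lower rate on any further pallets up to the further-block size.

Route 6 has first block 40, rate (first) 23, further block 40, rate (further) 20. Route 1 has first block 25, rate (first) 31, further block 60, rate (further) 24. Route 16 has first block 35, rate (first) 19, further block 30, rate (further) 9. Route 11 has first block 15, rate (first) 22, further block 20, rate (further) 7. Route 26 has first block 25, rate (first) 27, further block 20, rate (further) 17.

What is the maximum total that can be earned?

3580

Treat each block as its own option and order by rate: Route 1/T1 31 > Route 26/T1 27 > Route 1/T2 24 > Route 6/T1 23 > Route 11/T1 22 > Route 6/T2 20 > Route 16/T1 19 > Route 26/T2 17 > Route 16/T2 9 > Route 11/T2 7.
Fill Route 1 T1 block (25 at 31) ; 115 left.
Route 26/T1 (27): +25 ; 90 left.
Fill Route 1 T2 block (60 at 24) ; 30 left.
Route 6 T1 at 23: only 30 left, fill 30.
Total = 31×25 + 27×25 + 24×60 + 23×30 = 3580.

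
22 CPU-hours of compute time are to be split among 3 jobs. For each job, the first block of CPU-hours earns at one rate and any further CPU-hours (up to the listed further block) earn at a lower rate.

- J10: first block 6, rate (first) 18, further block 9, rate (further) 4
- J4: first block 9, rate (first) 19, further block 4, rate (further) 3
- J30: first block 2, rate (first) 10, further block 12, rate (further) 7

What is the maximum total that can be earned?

334

Order all 6 blocks by rate: J4/T1 19 > J10/T1 18 > J30/T1 10 > J30/T2 7 > J10/T2 4 > J4/T2 3.
J4/T1 (19): +9 ; 13 left.
Fill J10 T1 block (6 at 18) ; 7 left.
Fill J30 T1 block (2 at 10) ; 5 left.
J30 T2 at 7: only 5 left, fill 5.
Total = 19×9 + 18×6 + 10×2 + 7×5 = 334.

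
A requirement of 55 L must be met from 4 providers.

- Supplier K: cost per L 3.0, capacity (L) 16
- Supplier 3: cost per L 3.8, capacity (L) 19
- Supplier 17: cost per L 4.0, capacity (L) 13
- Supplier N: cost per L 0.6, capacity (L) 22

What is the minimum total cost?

125.8

Cheapest first:
Supplier N (0.6): use full 22 → 33 L to go.
Supplier K (3.0): use full 16 → 17 L to go.
Supplier 3 at 3.8: take 17 of its 19 → requirement met.
Supplier 17: unused.
Cost = 22×0.6 + 16×3.0 + 17×3.8 = 125.8.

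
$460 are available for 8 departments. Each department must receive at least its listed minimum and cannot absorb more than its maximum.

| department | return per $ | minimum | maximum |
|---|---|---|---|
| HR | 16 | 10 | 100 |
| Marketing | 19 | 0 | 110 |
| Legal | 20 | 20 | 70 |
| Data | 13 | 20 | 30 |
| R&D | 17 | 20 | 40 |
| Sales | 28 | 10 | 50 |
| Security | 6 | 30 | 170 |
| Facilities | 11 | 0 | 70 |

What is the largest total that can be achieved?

Meeting every minimum uses 10+0+20+20+20+10+30+0 = 110 $, leaving 350.
Rank by return per $: Sales 28 > Legal 20 > Marketing 19 > R&D 17 > HR 16 > Data 13 > Facilities 11 > Security 6.
Give Sales 40 more to hit its cap of 50 → 310 left.
Give Legal 50 more to hit its cap of 70 → 260 left.
Give Marketing 110 more to hit its cap of 110 → 150 left.
R&D takes 20 more to reach its cap of 40 → 130 left.
HR takes 90 more to reach its cap of 100 → 40 left.
Data takes 10 more to reach its cap of 30 → 30 left.
Facilities: +30 (room for 70) → 30. Pool exhausted.
Total = 16×100 + 19×110 + 20×70 + 13×30 + 17×40 + 28×50 + 6×30 + 11×30 = 8070.

8070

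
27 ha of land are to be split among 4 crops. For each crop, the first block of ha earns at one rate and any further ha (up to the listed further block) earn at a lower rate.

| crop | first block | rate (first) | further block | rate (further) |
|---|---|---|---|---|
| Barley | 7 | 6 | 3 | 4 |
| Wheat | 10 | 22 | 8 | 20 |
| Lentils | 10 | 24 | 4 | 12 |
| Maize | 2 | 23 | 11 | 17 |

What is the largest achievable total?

606

Treat each block as its own option and order by rate: Lentils/first 24 > Maize/first 23 > Wheat/first 22 > Wheat/second 20 > Maize/second 17 > Lentils/second 12 > Barley/first 6 > Barley/second 4.
Lentils first at 24: fill all 10 — 17 left.
Fill Maize first block (2 at 23) — 15 left.
Wheat first at 22: fill all 10 — 5 left.
5 remain; put them into Wheat second at 20.
Total = 24×10 + 23×2 + 22×10 + 20×5 = 606.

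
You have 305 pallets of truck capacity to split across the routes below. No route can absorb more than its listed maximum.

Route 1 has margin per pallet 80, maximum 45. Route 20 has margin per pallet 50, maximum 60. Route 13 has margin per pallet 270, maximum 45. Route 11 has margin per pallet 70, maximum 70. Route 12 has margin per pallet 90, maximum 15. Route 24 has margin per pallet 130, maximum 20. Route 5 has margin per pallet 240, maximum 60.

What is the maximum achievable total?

41500

Rank by margin per pallet: Route 13 270 > Route 5 240 > Route 24 130 > Route 12 90 > Route 1 80 > Route 11 70 > Route 20 50.
Route 13 takes 45 to reach its cap of 45 → 260 left.
Give Route 5 60 to hit its cap of 60 → 200 left.
Route 24 takes 20 to reach its cap of 20 → 180 left.
Route 12: +15 to 15 (cap) → 165 left.
Route 1: +45 to 45 (cap) → 120 left.
Give Route 11 70 to hit its cap of 70 → 50 left.
Route 20 has room for 60 but only 50 remain, so it gets 50.
Total = 80×45 + 50×50 + 270×45 + 70×70 + 90×15 + 130×20 + 240×60 = 41500.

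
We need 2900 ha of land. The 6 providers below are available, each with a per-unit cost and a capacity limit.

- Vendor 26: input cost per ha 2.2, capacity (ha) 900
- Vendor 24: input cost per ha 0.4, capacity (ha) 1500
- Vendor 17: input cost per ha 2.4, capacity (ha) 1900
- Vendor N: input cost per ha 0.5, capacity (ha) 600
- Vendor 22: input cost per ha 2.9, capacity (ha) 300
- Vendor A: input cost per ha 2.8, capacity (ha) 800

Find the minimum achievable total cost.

Cheapest first:
Vendor 24 at 0.4: take all 1500 ha → 1400 still needed.
Take 600 from Vendor N at 0.5 → need 800 more.
Vendor 26 at 2.2: take 800 of its 900 → requirement met.
Vendor 17, Vendor A, Vendor 22: unused.
Cost = 1500×0.4 + 600×0.5 + 800×2.2 = 2660.

2660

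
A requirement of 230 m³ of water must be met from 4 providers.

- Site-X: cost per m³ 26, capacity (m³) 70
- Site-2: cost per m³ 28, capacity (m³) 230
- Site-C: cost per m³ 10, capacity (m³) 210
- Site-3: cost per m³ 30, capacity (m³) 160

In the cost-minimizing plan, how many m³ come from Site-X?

Fill from the cheapest provider first.
Site-C at 10: take all 210 m³ — 20 still needed.
Site-X at 26: take 20 of its 70 — requirement met.
Site-2, Site-3: unused.

20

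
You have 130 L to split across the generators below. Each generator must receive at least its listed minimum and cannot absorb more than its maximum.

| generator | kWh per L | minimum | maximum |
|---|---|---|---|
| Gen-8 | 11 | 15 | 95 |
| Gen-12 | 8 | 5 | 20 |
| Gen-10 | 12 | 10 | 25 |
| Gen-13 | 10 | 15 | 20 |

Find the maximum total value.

Meeting every minimum uses 15+5+10+15 = 45 L, leaving 85.
Order the generators by kWh per L: Gen-10 12 > Gen-8 11 > Gen-13 10 > Gen-12 8.
Give Gen-10 15 more to hit its cap of 25 → 70 left.
Gen-8: +70 (room for 80) → 85. Pool exhausted.
Total = 11×85 + 8×5 + 12×25 + 10×15 = 1425.

1425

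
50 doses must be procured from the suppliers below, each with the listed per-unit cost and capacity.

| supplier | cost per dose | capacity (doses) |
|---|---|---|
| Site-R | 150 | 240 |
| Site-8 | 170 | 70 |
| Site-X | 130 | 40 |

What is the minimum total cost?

6700

Fill from the cheapest supplier first.
Take 40 from Site-X at 130 → need 10 more.
Site-R at 150: take 10 of its 240 → requirement met.
Site-8: unused.
Cost = 40×130 + 10×150 = 6700.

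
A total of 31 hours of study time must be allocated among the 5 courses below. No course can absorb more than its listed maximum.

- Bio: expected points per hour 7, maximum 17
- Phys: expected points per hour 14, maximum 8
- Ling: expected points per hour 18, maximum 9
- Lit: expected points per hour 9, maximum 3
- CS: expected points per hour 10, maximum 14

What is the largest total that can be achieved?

Rank by expected points per hour: Ling 18 > Phys 14 > CS 10 > Lit 9 > Bio 7.
Give Ling 9 to hit its cap of 9 — 22 left.
Phys takes 8 to reach its cap of 8 — 14 left.
Give CS 14 to hit its cap of 14 — 0 left.
Total = 14×8 + 18×9 + 10×14 = 414.

414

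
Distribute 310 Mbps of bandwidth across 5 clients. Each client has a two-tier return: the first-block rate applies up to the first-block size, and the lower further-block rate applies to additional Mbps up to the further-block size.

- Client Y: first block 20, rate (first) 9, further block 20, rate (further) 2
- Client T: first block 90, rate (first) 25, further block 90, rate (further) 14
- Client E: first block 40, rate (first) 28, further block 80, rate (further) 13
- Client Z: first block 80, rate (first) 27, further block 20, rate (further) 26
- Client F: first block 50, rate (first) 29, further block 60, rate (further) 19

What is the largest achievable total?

Rank every tier by rate: Client F/first 29 > Client E/first 28 > Client Z/first 27 > Client Z/second 26 > Client T/first 25 > Client F/second 19 > Client T/second 14 > Client E/second 13 > Client Y/first 9 > Client Y/second 2.
Fill Client F first block (50 at 29) — 260 left.
Fill Client E first block (40 at 28) — 220 left.
Fill Client Z first block (80 at 27) — 140 left.
Fill Client Z second block (20 at 26) — 120 left.
Client T first at 25: fill all 90 — 30 left.
Client F/second: +30 of 60 at 19; pool empty.
Total = 29×50 + 28×40 + 27×80 + 26×20 + 25×90 + 19×30 = 8070.

8070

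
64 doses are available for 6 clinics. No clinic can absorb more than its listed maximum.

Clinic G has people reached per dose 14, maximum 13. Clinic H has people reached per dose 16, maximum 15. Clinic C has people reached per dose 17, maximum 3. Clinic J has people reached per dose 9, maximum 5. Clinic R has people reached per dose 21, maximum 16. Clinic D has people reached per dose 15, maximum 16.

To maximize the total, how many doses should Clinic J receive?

Highest people reached per dose first: Clinic R 21 > Clinic C 17 > Clinic H 16 > Clinic D 15 > Clinic G 14 > Clinic J 9.
Clinic R takes 16 to reach its cap of 16 — 48 left.
Clinic C: +3 to 3 (cap) — 45 left.
Clinic H takes 15 to reach its cap of 15 — 30 left.
Clinic D: +16 to 16 (cap) — 14 left.
Clinic G takes 13 to reach its cap of 13 — 1 left.
Only 1 left; Clinic J takes them to reach 1.

1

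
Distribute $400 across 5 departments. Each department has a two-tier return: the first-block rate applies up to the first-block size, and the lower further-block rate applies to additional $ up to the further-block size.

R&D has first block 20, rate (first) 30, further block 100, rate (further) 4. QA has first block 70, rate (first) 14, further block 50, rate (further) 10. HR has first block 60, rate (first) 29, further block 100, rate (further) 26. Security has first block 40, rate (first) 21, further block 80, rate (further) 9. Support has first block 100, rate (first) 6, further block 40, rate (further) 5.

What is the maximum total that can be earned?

Rank every tier by rate: R&D/T1 30 > HR/T1 29 > HR/T2 26 > Security/T1 21 > QA/T1 14 > QA/T2 10 > Security/T2 9 > Support/T1 6 > Support/T2 5 > R&D/T2 4.
R&D/T1 (30): +20 ; 380 left.
Fill HR T1 block (60 at 29) ; 320 left.
HR T2 at 26: fill all 100 ; 220 left.
Security/T1 (21): +40 ; 180 left.
QA/T1 (14): +70 ; 110 left.
QA/T2 (10): +50 ; 60 left.
60 remain; put them into Security T2 at 9.
Total = 30×20 + 29×60 + 26×100 + 21×40 + 14×70 + 10×50 + 9×60 = 7800.

7800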